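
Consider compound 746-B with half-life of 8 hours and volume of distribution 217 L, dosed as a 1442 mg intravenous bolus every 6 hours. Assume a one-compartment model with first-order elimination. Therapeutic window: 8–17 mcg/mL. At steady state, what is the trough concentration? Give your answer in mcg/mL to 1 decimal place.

Over one 6-h interval, 6/8 ≈ 0.75 half-lives elapse, leaving f ≈ 0.5946 of each dose.
Accumulation ratio R = 1/(1 − f) ≈ 1/0.4054 ≈ 2.4667.
Each bolus raises the concentration by D/Vd = 1442/217 ≈ 6.645 mcg/mL.
Steady-state peak Cmax,ss = C₀·R ≈ 6.645 × 2.4667 ≈ 16.391 mcg/mL.
One interval later, Cmin,ss = Cmax,ss·e^(−kτ) ≈ 16.391 × 0.5946 ≈ 9.746 mcg/mL.
Trough 9.7 mcg/mL vs MEC 8 mcg/mL: adequate.

9.7 mcg/mL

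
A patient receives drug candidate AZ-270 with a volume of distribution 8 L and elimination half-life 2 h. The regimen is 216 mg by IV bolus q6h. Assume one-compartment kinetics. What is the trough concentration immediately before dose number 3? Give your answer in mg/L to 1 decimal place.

3.8 mg/L

f = (1/2)^(τ/t½) = (1/2)^(6/2) ≈ 0.1250.
C₀ = D/Vd = 216/8 ≈ 27.000 mg/L.
Before the 3rd dose, 2 doses have been given. Superposition: Cmin = C₀·(f + f²).
≈ 27.000 × (0.1250 + 0.0156) ≈ 27.000 × 0.1406 ≈ 3.796 mg/L.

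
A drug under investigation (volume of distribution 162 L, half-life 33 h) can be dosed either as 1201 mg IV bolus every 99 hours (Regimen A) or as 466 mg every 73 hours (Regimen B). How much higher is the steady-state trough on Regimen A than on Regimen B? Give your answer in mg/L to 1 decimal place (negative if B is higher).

Regimen A: f = (1/2)^(99/33) ≈ 0.1250; Cmin,ss = (1201/162)·f/(1−f) ≈ 1.059 mg/L.
Regimen B: f = (1/2)^(73/33) ≈ 0.2158; Cmin,ss = (466/162)·f/(1−f) ≈ 0.792 mg/L.
Difference ≈ 1.059 − 0.792 ≈ 0.267 mg/L.

0.3 mg/L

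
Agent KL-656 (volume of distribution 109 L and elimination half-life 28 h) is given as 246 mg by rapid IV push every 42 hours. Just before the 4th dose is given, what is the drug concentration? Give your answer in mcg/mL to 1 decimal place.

f = (1/2)^(τ/t½) = (1/2)^(42/28) ≈ 0.3536.
C₀ = D/Vd = 246/109 ≈ 2.257 mcg/mL.
Before the 4th dose, 3 doses have been given. Superposition: Cmin = C₀·(f + f² + … + f^3).
≈ 2.257 × (0.3536 + 0.1250 + 0.0442) ≈ 2.257 × 0.5228 ≈ 1.180 mcg/mL.

1.2 mcg/mL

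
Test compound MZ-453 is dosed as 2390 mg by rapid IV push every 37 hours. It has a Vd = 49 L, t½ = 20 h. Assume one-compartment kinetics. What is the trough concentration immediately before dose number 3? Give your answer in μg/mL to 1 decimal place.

f = (1/2)^(τ/t½) = (1/2)^(37/20) ≈ 0.2774.
C₀ = D/Vd = 2390/49 ≈ 48.776 μg/mL.
Before the 3rd dose, 2 doses have been given. Superposition: Cmin = C₀·(f + f²).
≈ 48.776 × (0.2774 + 0.0770) ≈ 48.776 × 0.3544 ≈ 17.286 μg/mL.

17.3 μg/mL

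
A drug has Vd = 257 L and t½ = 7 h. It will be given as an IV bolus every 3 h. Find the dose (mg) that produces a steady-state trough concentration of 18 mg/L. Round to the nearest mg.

τ/t½ = 3/7 ≈ 0.42857, so f = (1/2)^(3/7) ≈ 0.742997.
Cmin,ss = (D/Vd)·f/(1−f), so D = Cmin,ss·Vd·(1−f)/f.
D = 18 × 257 × (1−f)/f ≈ 18 × 257 × 0.34590 ≈ 1600.13 mg.

1600 mg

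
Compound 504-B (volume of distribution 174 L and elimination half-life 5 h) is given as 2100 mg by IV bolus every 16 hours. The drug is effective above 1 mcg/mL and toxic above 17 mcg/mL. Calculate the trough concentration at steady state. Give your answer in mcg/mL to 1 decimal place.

1.5 mcg/mL

Over one 16-h interval, 16/5 ≈ 3.2 half-lives elapse, leaving f ≈ 0.1088 of each dose.
Accumulation ratio R = 1/(1 − f) ≈ 1/0.8912 ≈ 1.1221.
Single-dose peak C₀ = D/Vd = 2100/174 ≈ 12.069 mcg/mL.
Steady-state peak Cmax,ss = C₀·R ≈ 12.069 × 1.1221 ≈ 13.543 mcg/mL.
One interval later, Cmin,ss = Cmax,ss·e^(−kτ) ≈ 13.543 × 0.1088 ≈ 1.473 mcg/mL.
Trough 1.5 mcg/mL vs MEC 1 mcg/mL: adequate.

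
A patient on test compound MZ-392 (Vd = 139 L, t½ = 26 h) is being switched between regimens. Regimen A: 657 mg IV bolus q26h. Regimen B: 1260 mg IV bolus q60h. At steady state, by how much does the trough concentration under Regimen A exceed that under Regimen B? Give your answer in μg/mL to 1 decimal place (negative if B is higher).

2.4 μg/mL

Regimen A: f = (1/2)^(26/26) ≈ 0.5000; Cmin,ss = (657/139)·f/(1−f) ≈ 4.727 μg/mL.
Regimen B: f = (1/2)^(60/26) ≈ 0.2020; Cmin,ss = (1260/139)·f/(1−f) ≈ 2.295 μg/mL.
Difference ≈ 4.727 − 2.295 ≈ 2.432 μg/mL.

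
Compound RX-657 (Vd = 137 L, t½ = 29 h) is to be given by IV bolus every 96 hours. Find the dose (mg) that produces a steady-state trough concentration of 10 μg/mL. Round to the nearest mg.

12220 mg

τ/t½ = 96/29 ≈ 3.3103, so f = (1/2)^(96/29) ≈ 0.100806.
Cmin,ss = (D/Vd)·f/(1−f), so D = Cmin,ss·Vd·(1−f)/f.
D = 10 × 137 × (1−f)/f ≈ 10 × 137 × 8.92004 ≈ 12220.45 mg.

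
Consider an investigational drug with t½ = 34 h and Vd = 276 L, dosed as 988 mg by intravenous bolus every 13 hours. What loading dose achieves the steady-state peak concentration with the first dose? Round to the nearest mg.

4244 mg

f = (1/2)^(13/34) ≈ 0.767185; accumulation ratio R = 1/(1−f) ≈ 4.29526.
Loading dose to hit Cmax,ss on first dose: D_load = D_maint·R ≈ 988 × 4.29526 ≈ 4243.72 mg.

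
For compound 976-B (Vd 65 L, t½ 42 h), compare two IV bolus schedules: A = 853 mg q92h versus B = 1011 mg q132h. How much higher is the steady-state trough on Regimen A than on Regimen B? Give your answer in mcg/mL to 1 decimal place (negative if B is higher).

1.7 mcg/mL

Regimen A: f = (1/2)^(92/42) ≈ 0.2191; Cmin,ss = (853/65)·f/(1−f) ≈ 3.682 mcg/mL.
Regimen B: f = (1/2)^(132/42) ≈ 0.1132; Cmin,ss = (1011/65)·f/(1−f) ≈ 1.985 mcg/mL.
Difference ≈ 3.682 − 1.985 ≈ 1.697 mcg/mL.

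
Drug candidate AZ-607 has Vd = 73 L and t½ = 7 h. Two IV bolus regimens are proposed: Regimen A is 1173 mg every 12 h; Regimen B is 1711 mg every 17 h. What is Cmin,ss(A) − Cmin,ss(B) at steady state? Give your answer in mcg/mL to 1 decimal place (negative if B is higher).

1.7 mcg/mL

Regimen A: f = (1/2)^(12/7) ≈ 0.3048; Cmin,ss = (1173/73)·f/(1−f) ≈ 7.045 mcg/mL.
Regimen B: f = (1/2)^(17/7) ≈ 0.1857; Cmin,ss = (1711/73)·f/(1−f) ≈ 5.345 mcg/mL.
Difference ≈ 7.045 − 5.345 ≈ 1.700 mcg/mL.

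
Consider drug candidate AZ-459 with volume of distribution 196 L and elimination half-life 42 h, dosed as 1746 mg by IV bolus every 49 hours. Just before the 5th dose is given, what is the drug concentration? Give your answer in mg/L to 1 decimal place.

6.9 mg/L

f = (1/2)^(τ/t½) = (1/2)^(49/42) ≈ 0.4454.
C₀ = D/Vd = 1746/196 ≈ 8.908 mg/L.
Before the 5th dose, 4 doses have been given. Superposition: Cmin = C₀·(f + f² + … + f^4).
≈ 8.908 × (0.4454 + 0.1984 + 0.0884 + 0.0394) ≈ 8.908 × 0.7716 ≈ 6.873 mg/L.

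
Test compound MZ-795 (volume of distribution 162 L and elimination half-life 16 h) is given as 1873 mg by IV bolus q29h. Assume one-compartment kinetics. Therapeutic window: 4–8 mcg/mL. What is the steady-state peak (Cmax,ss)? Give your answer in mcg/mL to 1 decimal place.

16.2 mcg/mL

k = ln2/t½ = ln2/16 ≈ 0.043322 h⁻¹; fraction remaining f = e^(−kτ) = e^(−0.043322×29) ≈ 0.2847.
Accumulation ratio R = 1/(1 − f) ≈ 1/0.7153 ≈ 1.3980.
Single-dose peak C₀ = D/Vd = 1873/162 ≈ 11.562 mcg/mL.
Steady-state peak Cmax,ss = C₀·R ≈ 11.562 × 1.3980 ≈ 16.164 mcg/mL.
Peak 16.2 mcg/mL vs MTC 8 mcg/mL: exceeds toxic threshold.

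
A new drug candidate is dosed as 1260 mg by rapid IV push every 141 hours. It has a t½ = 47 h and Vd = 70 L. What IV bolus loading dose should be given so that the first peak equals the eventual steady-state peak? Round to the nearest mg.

1440 mg

f = (1/2)^(141/47) ≈ 0.125000; accumulation ratio R = 1/(1−f) ≈ 1.14286.
Loading dose to hit Cmax,ss on first dose: D_load = D_maint·R ≈ 1260 × 1.14286 ≈ 1440.00 mg.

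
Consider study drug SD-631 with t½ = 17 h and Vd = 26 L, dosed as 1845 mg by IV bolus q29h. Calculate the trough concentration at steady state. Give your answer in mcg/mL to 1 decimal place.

31.4 mcg/mL

Over one 29-h interval, 29/17 ≈ 1.7059 half-lives elapse, leaving f ≈ 0.3065 of each dose.
Accumulation ratio R = 1/(1 − f) ≈ 1/0.6935 ≈ 1.4420.
Single-dose peak C₀ = D/Vd = 1845/26 ≈ 70.962 mcg/mL.
Cmax,ss = C₀/(1 − f) ≈ 70.962/0.6935 ≈ 102.324 mcg/mL.
Steady-state trough Cmin,ss = Cmax,ss·f ≈ 102.324 × 0.3065 ≈ 31.362 mcg/mL.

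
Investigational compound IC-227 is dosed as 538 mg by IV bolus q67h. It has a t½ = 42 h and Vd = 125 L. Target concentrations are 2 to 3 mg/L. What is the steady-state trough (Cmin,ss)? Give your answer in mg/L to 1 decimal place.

2.1 mg/L

k = ln2/t½ = ln2/42 ≈ 0.016504 h⁻¹; fraction remaining f = e^(−kτ) = e^(−0.016504×67) ≈ 0.3310.
Single-dose peak C₀ = D/Vd = 538/125 ≈ 4.304 mg/L.
Steady-state trough Cmin,ss = C₀·f/(1−f) ≈ 4.304 × 0.3310/0.6690 ≈ 2.129 mg/L.
Trough 2.1 mg/L vs MEC 2 mg/L: adequate.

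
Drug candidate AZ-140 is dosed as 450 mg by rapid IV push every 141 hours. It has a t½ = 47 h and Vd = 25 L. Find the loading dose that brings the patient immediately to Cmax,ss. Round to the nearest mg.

514 mg

f = (1/2)^(141/47) ≈ 0.125000; accumulation ratio R = 1/(1−f) ≈ 1.14286.
Loading dose to hit Cmax,ss on first dose: D_load = D_maint·R ≈ 450 × 1.14286 ≈ 514.29 mg.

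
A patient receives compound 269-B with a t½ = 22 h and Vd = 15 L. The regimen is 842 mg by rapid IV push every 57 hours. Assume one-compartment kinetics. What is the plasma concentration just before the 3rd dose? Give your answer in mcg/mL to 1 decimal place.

10.9 mcg/mL

f = (1/2)^(τ/t½) = (1/2)^(57/22) ≈ 0.1660.
C₀ = D/Vd = 842/15 ≈ 56.133 mcg/mL.
Before the 3rd dose, 2 doses have been given. Superposition: Cmin = C₀·(f + f²).
≈ 56.133 × (0.1660 + 0.0276) ≈ 56.133 × 0.1936 ≈ 10.867 mcg/mL.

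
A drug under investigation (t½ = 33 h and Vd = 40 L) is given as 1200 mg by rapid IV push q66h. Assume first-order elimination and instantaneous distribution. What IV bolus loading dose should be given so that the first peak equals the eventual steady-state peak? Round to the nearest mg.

f = (1/2)^(66/33) ≈ 0.250000; accumulation ratio R = 1/(1−f) ≈ 1.33333.
Loading dose to hit Cmax,ss on first dose: D_load = D_maint·R ≈ 1200 × 1.33333 ≈ 1600.00 mg.

1600 mg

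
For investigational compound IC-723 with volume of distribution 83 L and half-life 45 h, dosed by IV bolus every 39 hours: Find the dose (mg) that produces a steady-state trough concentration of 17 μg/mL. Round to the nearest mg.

τ/t½ = 39/45 ≈ 0.86667, so f = (1/2)^(39/45) ≈ 0.548412.
Cmin,ss = (D/Vd)·f/(1−f), so D = Cmin,ss·Vd·(1−f)/f.
D = 17 × 83 × (1−f)/f ≈ 17 × 83 × 0.82345 ≈ 1161.89 mg.

1162 mg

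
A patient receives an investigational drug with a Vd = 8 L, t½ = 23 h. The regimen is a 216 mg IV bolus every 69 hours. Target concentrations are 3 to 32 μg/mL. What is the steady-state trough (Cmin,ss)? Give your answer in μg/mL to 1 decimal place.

3.9 μg/mL

τ = 69 h = 3 half-lives, so f = (1/2)^3 = 0.125.
Accumulation ratio R = 1/(1 − f) = 1/0.875 = 8/7.
Single-dose peak C₀ = D/Vd = 216/8 = 27 μg/mL.
Steady-state peak Cmax,ss = C₀·R = 27 × 8/7 ≈ 30.857 μg/mL.
Steady-state trough Cmin,ss = Cmax,ss·f ≈ 30.857 × 0.125 ≈ 3.857 μg/mL.
Trough 3.9 μg/mL vs MEC 3 μg/mL: adequate.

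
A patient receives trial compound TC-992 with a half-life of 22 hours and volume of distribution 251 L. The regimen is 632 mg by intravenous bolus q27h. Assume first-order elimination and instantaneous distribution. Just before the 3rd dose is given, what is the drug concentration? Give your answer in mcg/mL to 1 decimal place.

1.5 mcg/mL

f = (1/2)^(τ/t½) = (1/2)^(27/22) ≈ 0.4271.
C₀ = D/Vd = 632/251 ≈ 2.518 mcg/mL.
Before the 3rd dose, 2 doses have been given. Superposition: Cmin = C₀·(f + f²).
≈ 2.518 × (0.4271 + 0.1824) ≈ 2.518 × 0.6095 ≈ 1.535 mcg/mL.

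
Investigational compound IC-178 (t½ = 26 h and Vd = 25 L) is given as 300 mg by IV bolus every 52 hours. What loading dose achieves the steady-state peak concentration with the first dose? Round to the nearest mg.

400 mg

f = (1/2)^(52/26) ≈ 0.250000; accumulation ratio R = 1/(1−f) ≈ 1.33333.
Loading dose to hit Cmax,ss on first dose: D_load = D_maint·R ≈ 300 × 1.33333 ≈ 400.00 mg.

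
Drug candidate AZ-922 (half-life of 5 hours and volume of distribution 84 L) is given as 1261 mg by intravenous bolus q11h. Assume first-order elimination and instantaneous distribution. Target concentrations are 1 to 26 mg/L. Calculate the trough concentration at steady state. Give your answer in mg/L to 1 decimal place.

τ/t½ = 11/5 ≈ 2.2, so fraction remaining f = (1/2)^(11/5) ≈ 0.2176.
At steady state, accumulation factor R = 1/(1 − e^(−kτ)) ≈ 1.2781.
Each bolus raises the concentration by D/Vd = 1261/84 ≈ 15.012 mg/L.
Steady-state peak Cmax,ss = C₀·R ≈ 15.012 × 1.2781 ≈ 19.187 mg/L.
One interval later, Cmin,ss = Cmax,ss·e^(−kτ) ≈ 19.187 × 0.2176 ≈ 4.175 mg/L.
Trough 4.2 mg/L vs MEC 1 mg/L: adequate.

4.2 mg/L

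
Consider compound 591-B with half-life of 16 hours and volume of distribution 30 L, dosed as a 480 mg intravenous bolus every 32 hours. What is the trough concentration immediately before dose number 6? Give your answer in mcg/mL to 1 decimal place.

5.3 mcg/mL

f = (1/2)^(τ/t½) = (1/2)^(32/16) ≈ 0.2500.
C₀ = D/Vd = 480/30 ≈ 16.000 mcg/mL.
Before the 6th dose, 5 doses have been given. Superposition: Cmin = C₀·(f + f² + … + f^5).
≈ 16.000 × (0.2500 + 0.0625 + 0.0156 + 0.0039 + 0.0010) ≈ 16.000 × 0.3330 ≈ 5.328 mcg/mL.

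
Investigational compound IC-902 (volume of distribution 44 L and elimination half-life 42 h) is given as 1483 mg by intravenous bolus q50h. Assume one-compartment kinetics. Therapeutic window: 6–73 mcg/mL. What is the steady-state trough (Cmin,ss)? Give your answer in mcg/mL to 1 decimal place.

Over one 50-h interval, 50/42 ≈ 1.1905 half-lives elapse, leaving f ≈ 0.4382 of each dose.
Accumulation ratio R = 1/(1 − f) ≈ 1/0.5618 ≈ 1.7800.
Each bolus raises the concentration by D/Vd = 1483/44 ≈ 33.705 mcg/mL.
Steady-state peak Cmax,ss = C₀·R ≈ 33.705 × 1.7800 ≈ 59.995 mcg/mL.
One interval later, Cmin,ss = Cmax,ss·e^(−kτ) ≈ 59.995 × 0.4382 ≈ 26.290 mcg/mL.
Trough 26.3 mcg/mL vs MEC 6 mcg/mL: adequate.

26.3 mcg/mL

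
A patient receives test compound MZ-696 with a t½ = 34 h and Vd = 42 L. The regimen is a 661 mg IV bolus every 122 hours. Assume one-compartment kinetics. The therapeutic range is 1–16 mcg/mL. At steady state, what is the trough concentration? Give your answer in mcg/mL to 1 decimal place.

Over one 122-h interval, 122/34 ≈ 3.5882 half-lives elapse, leaving f ≈ 0.0831 of each dose.
Single-dose peak C₀ = D/Vd = 661/42 ≈ 15.738 mcg/mL.
Steady-state trough Cmin,ss = C₀·f/(1−f) ≈ 15.738 × 0.0831/0.9169 ≈ 1.426 mcg/mL.
Trough 1.4 mcg/mL vs MEC 1 mcg/mL: adequate.

1.4 mcg/mL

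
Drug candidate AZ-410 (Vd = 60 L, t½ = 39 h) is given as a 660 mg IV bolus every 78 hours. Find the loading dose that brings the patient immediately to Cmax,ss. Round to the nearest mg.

880 mg

f = (1/2)^(78/39) ≈ 0.250000; accumulation ratio R = 1/(1−f) ≈ 1.33333.
Loading dose to hit Cmax,ss on first dose: D_load = D_maint·R ≈ 660 × 1.33333 ≈ 880.00 mg.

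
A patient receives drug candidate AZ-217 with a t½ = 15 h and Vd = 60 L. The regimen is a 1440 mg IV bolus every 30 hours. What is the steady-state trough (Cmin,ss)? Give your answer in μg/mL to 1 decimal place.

8.0 μg/mL

The dosing interval is 2 half-lives, so f = 2^(−2) = 0.25.
At steady state, R = 1/(1 − 0.25) = 4/3.
Single-dose peak C₀ = D/Vd = 1440/60 = 24 μg/mL.
Steady-state peak Cmax,ss = C₀·R = 24 × 4/3 ≈ 32.000 μg/mL.
Steady-state trough Cmin,ss = Cmax,ss·f ≈ 32.000 × 0.25 ≈ 8.000 μg/mL.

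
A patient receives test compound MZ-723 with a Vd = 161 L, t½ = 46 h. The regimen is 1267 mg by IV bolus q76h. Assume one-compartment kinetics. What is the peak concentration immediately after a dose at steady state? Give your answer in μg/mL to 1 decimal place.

τ/t½ = 76/46 ≈ 1.6522, so fraction remaining f = (1/2)^(76/46) ≈ 0.3182.
At steady state, accumulation factor R = 1/(1 − e^(−kτ)) ≈ 1.4667.
Single-dose peak C₀ = D/Vd = 1267/161 ≈ 7.870 μg/mL.
Steady-state peak Cmax,ss = C₀·R ≈ 7.870 × 1.4667 ≈ 11.543 μg/mL.

11.5 μg/mL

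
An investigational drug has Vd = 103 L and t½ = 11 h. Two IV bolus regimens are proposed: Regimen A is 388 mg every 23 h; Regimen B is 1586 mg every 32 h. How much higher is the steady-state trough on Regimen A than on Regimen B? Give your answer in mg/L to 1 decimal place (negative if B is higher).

Regimen A: f = (1/2)^(23/11) ≈ 0.2347; Cmin,ss = (388/103)·f/(1−f) ≈ 1.155 mg/L.
Regimen B: f = (1/2)^(32/11) ≈ 0.1331; Cmin,ss = (1586/103)·f/(1−f) ≈ 2.364 mg/L.
Difference ≈ 1.155 − 2.364 ≈ -1.209 mg/L.

-1.2 mg/L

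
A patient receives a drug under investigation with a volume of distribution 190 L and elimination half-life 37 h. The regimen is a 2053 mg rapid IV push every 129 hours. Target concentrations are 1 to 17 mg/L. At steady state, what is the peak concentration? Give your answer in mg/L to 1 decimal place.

τ/t½ = 129/37 ≈ 3.4865, so fraction remaining f = (1/2)^(129/37) ≈ 0.0892.
At steady state, accumulation factor R = 1/(1 − e^(−kτ)) ≈ 1.0979.
Each bolus raises the concentration by D/Vd = 2053/190 ≈ 10.805 mg/L.
Cmax,ss = C₀/(1 − f) ≈ 10.805/0.9108 ≈ 11.863 mg/L.
Peak 11.9 mg/L vs MTC 17 mg/L: below toxic threshold.

11.9 mg/L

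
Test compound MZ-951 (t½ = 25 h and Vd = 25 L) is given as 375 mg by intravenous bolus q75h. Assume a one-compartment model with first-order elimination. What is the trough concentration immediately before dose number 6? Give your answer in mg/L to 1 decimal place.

2.1 mg/L

f = (1/2)^(τ/t½) = (1/2)^(75/25) ≈ 0.1250.
C₀ = D/Vd = 375/25 ≈ 15.000 mg/L.
Before the 6th dose, 5 doses have been given. Superposition: Cmin = C₀·(f + f² + … + f^5).
≈ 15.000 × (0.1250 + 0.0156 + 0.0020 + 0.0002 + 0.0000) ≈ 15.000 × 0.1428 ≈ 2.142 mg/L.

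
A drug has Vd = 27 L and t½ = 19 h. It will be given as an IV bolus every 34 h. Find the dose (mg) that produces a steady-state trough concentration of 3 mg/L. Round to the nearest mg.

τ/t½ = 34/19 ≈ 1.7895, so f = (1/2)^(34/19) ≈ 0.289278.
Cmin,ss = (D/Vd)·f/(1−f), so D = Cmin,ss·Vd·(1−f)/f.
D = 3 × 27 × (1−f)/f ≈ 3 × 27 × 2.45688 ≈ 199.01 mg.

199 mg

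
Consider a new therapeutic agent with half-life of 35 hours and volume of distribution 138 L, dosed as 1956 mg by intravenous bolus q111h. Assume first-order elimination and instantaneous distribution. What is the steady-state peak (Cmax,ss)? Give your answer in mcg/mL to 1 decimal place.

15.9 mcg/mL

τ/t½ = 111/35 ≈ 3.1714, so fraction remaining f = (1/2)^(111/35) ≈ 0.1110.
Accumulation ratio R = 1/(1 − f) ≈ 1/0.8890 ≈ 1.1249.
Single-dose peak C₀ = D/Vd = 1956/138 ≈ 14.174 mcg/mL.
Cmax,ss = C₀/(1 − f) ≈ 14.174/0.8890 ≈ 15.944 mcg/mL.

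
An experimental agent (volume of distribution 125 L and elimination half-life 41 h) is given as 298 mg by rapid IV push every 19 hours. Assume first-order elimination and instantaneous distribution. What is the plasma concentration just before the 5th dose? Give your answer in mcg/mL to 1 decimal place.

4.6 mcg/mL

f = (1/2)^(τ/t½) = (1/2)^(19/41) ≈ 0.7253.
C₀ = D/Vd = 298/125 ≈ 2.384 mcg/mL.
Before the 5th dose, 4 doses have been given. Superposition: Cmin = C₀·(f + f² + … + f^4).
≈ 2.384 × (0.7253 + 0.5261 + 0.3816 + 0.2767) ≈ 2.384 × 1.9097 ≈ 4.553 mcg/mL.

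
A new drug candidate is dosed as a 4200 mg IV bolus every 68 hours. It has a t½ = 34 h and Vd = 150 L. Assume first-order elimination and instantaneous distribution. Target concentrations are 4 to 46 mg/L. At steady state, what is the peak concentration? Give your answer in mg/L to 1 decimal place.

37.3 mg/L

The dosing interval is 2 half-lives, so f = 2^(−2) = 0.25.
At steady state, R = 1/(1 − 0.25) = 4/3.
Single-dose peak C₀ = D/Vd = 4200/150 = 28 mg/L.
Steady-state peak Cmax,ss = C₀·R = 28 × 4/3 ≈ 37.333 mg/L.
Peak 37.3 mg/L vs MTC 46 mg/L: below toxic threshold.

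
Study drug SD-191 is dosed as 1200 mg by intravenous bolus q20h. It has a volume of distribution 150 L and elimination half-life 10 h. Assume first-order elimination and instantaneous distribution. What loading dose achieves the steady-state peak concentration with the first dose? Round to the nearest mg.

f = (1/2)^(20/10) ≈ 0.250000; accumulation ratio R = 1/(1−f) ≈ 1.33333.
Loading dose to hit Cmax,ss on first dose: D_load = D_maint·R ≈ 1200 × 1.33333 ≈ 1600.00 mg.

1600 mg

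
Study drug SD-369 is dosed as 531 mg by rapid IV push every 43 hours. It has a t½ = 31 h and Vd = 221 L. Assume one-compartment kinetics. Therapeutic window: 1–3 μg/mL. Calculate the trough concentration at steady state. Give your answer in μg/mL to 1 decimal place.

1.5 μg/mL

τ/t½ = 43/31 ≈ 1.3871, so fraction remaining f = (1/2)^(43/31) ≈ 0.3823.
Accumulation ratio R = 1/(1 − f) ≈ 1/0.6177 ≈ 1.6189.
Each bolus raises the concentration by D/Vd = 531/221 ≈ 2.403 μg/mL.
Cmax,ss = C₀/(1 − f) ≈ 2.403/0.6177 ≈ 3.890 μg/mL.
One interval later, Cmin,ss = Cmax,ss·e^(−kτ) ≈ 3.890 × 0.3823 ≈ 1.487 μg/mL.
Trough 1.5 μg/mL vs MEC 1 μg/mL: adequate.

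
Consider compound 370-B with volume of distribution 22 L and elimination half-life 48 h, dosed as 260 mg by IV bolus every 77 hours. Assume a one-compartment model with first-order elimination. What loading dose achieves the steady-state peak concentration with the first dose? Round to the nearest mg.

f = (1/2)^(77/48) ≈ 0.328926; accumulation ratio R = 1/(1−f) ≈ 1.49015.
Loading dose to hit Cmax,ss on first dose: D_load = D_maint·R ≈ 260 × 1.49015 ≈ 387.44 mg.

387 mg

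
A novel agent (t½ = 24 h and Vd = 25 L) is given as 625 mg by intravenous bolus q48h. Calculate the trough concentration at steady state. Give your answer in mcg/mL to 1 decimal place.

The dosing interval is 2 half-lives, so f = 2^(−2) = 0.25.
At steady state, R = 1/(1 − 0.25) = 4/3.
Single-dose peak C₀ = D/Vd = 625/25 = 25 mcg/mL.
Steady-state peak Cmax,ss = C₀·R = 25 × 4/3 ≈ 33.333 mcg/mL.
Steady-state trough Cmin,ss = Cmax,ss·f ≈ 33.333 × 0.25 ≈ 8.333 mcg/mL.

8.3 mcg/mL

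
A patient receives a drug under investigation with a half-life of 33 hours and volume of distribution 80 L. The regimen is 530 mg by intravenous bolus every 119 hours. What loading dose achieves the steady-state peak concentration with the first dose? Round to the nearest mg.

f = (1/2)^(119/33) ≈ 0.082124; accumulation ratio R = 1/(1−f) ≈ 1.08947.
Loading dose to hit Cmax,ss on first dose: D_load = D_maint·R ≈ 530 × 1.08947 ≈ 577.42 mg.

577 mg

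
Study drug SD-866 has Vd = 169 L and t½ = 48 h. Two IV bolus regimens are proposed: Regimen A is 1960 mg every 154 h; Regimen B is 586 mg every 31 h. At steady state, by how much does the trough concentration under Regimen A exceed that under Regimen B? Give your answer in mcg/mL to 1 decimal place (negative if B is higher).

Regimen A: f = (1/2)^(154/48) ≈ 0.1082; Cmin,ss = (1960/169)·f/(1−f) ≈ 1.407 mcg/mL.
Regimen B: f = (1/2)^(31/48) ≈ 0.6391; Cmin,ss = (586/169)·f/(1−f) ≈ 6.140 mcg/mL.
Difference ≈ 1.407 − 6.140 ≈ -4.733 mcg/mL.

-4.7 mcg/mL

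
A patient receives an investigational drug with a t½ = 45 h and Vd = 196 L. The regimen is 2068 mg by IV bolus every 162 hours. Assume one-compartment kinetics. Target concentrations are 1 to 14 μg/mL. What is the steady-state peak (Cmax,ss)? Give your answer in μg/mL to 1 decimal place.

11.5 μg/mL

Over one 162-h interval, 162/45 ≈ 3.6 half-lives elapse, leaving f ≈ 0.0825 of each dose.
At steady state, accumulation factor R = 1/(1 − e^(−kτ)) ≈ 1.0899.
Single-dose peak C₀ = D/Vd = 2068/196 ≈ 10.551 μg/mL.
Steady-state peak Cmax,ss = C₀·R ≈ 10.551 × 1.0899 ≈ 11.500 μg/mL.
Peak 11.5 μg/mL vs MTC 14 μg/mL: below toxic threshold.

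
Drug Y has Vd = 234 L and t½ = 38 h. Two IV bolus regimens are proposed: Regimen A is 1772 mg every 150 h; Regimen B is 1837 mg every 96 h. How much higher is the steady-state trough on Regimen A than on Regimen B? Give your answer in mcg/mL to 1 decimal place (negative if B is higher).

-1.1 mcg/mL

Regimen A: f = (1/2)^(150/38) ≈ 0.0648; Cmin,ss = (1772/234)·f/(1−f) ≈ 0.525 mcg/mL.
Regimen B: f = (1/2)^(96/38) ≈ 0.1736; Cmin,ss = (1837/234)·f/(1−f) ≈ 1.649 mcg/mL.
Difference ≈ 0.525 − 1.649 ≈ -1.124 mcg/mL.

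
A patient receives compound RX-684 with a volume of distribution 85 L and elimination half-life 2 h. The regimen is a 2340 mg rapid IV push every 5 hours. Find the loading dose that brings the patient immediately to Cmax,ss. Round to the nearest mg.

f = (1/2)^(5/2) ≈ 0.176777; accumulation ratio R = 1/(1−f) ≈ 1.21474.
Loading dose to hit Cmax,ss on first dose: D_load = D_maint·R ≈ 2340 × 1.21474 ≈ 2842.49 mg.

2842 mg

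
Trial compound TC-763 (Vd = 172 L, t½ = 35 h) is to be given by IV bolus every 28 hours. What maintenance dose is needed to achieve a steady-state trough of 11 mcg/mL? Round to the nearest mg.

τ/t½ = 28/35 ≈ 0.8, so f = (1/2)^(28/35) ≈ 0.574349.
Cmin,ss = (D/Vd)·f/(1−f), so D = Cmin,ss·Vd·(1−f)/f.
D = 11 × 172 × (1−f)/f ≈ 11 × 172 × 0.74110 ≈ 1402.16 mg.

1402 mg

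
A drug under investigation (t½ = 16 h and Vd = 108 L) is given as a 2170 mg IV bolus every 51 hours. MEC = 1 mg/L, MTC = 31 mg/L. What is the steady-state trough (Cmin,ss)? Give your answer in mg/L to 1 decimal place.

Over one 51-h interval, 51/16 ≈ 3.1875 half-lives elapse, leaving f ≈ 0.1098 of each dose.
Each bolus raises the concentration by D/Vd = 2170/108 ≈ 20.093 mg/L.
Steady-state trough Cmin,ss = C₀·f/(1−f) ≈ 20.093 × 0.1098/0.8902 ≈ 2.478 mg/L.
Trough 2.5 mg/L vs MEC 1 mg/L: adequate.

2.5 mg/L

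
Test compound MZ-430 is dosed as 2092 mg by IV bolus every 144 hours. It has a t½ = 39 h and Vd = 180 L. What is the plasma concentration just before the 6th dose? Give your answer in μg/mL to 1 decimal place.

1.0 μg/mL

f = (1/2)^(τ/t½) = (1/2)^(144/39) ≈ 0.0774.
C₀ = D/Vd = 2092/180 ≈ 11.622 μg/mL.
Before the 6th dose, 5 doses have been given. Superposition: Cmin = C₀·(f + f² + … + f^5).
≈ 11.622 × (0.0774 + 0.0060 + 0.0005 + 0.0000 + 0.0000) ≈ 11.622 × 0.0839 ≈ 0.975 μg/mL.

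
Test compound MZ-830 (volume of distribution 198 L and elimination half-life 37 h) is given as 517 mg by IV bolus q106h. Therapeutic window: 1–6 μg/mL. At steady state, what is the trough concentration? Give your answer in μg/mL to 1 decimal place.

0.4 μg/mL

Over one 106-h interval, 106/37 ≈ 2.8649 half-lives elapse, leaving f ≈ 0.1373 of each dose.
At steady state, accumulation factor R = 1/(1 − e^(−kτ)) ≈ 1.1592.
Each bolus raises the concentration by D/Vd = 517/198 ≈ 2.611 μg/mL.
Steady-state peak Cmax,ss = C₀·R ≈ 2.611 × 1.1592 ≈ 3.027 μg/mL.
One interval later, Cmin,ss = Cmax,ss·e^(−kτ) ≈ 3.027 × 0.1373 ≈ 0.416 μg/mL.
Trough 0.4 μg/mL vs MEC 1 μg/mL: subtherapeutic.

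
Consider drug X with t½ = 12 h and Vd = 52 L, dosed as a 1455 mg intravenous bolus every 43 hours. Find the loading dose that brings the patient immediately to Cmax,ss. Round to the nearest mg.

1587 mg

f = (1/2)^(43/12) ≈ 0.083427; accumulation ratio R = 1/(1−f) ≈ 1.09102.
Loading dose to hit Cmax,ss on first dose: D_load = D_maint·R ≈ 1455 × 1.09102 ≈ 1587.43 mg.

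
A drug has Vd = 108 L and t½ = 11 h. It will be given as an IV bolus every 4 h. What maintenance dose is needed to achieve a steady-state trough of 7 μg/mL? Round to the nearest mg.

τ/t½ = 4/11 ≈ 0.36364, so f = (1/2)^(4/11) ≈ 0.777203.
Cmin,ss = (D/Vd)·f/(1−f), so D = Cmin,ss·Vd·(1−f)/f.
D = 7 × 108 × (1−f)/f ≈ 7 × 108 × 0.28667 ≈ 216.72 mg.

217 mg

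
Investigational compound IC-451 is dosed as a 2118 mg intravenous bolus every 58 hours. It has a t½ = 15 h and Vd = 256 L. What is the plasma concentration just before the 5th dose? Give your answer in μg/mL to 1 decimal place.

0.6 μg/mL

f = (1/2)^(τ/t½) = (1/2)^(58/15) ≈ 0.0686.
C₀ = D/Vd = 2118/256 ≈ 8.273 μg/mL.
Before the 5th dose, 4 doses have been given. Superposition: Cmin = C₀·(f + f² + … + f^4).
≈ 8.273 × (0.0686 + 0.0047 + 0.0003 + 0.0000) ≈ 8.273 × 0.0736 ≈ 0.609 μg/mL.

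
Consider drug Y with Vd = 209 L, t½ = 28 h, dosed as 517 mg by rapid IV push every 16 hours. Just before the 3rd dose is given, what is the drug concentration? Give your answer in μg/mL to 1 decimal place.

2.8 μg/mL

f = (1/2)^(τ/t½) = (1/2)^(16/28) ≈ 0.6730.
C₀ = D/Vd = 517/209 ≈ 2.474 μg/mL.
Before the 3rd dose, 2 doses have been given. Superposition: Cmin = C₀·(f + f²).
≈ 2.474 × (0.6730 + 0.4529) ≈ 2.474 × 1.1259 ≈ 2.785 μg/mL.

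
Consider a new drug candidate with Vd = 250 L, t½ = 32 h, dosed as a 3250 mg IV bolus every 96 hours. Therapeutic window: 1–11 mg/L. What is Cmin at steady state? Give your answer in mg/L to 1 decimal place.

1.9 mg/L

τ = 96 h = 3 half-lives, so f = (1/2)^3 = 0.125.
Accumulation ratio R = 1/(1 − f) = 1/0.875 = 8/7.
Single-dose peak C₀ = D/Vd = 3250/250 = 13 mg/L.
Steady-state peak Cmax,ss = C₀·R = 13 × 8/7 ≈ 14.857 mg/L.
Steady-state trough Cmin,ss = Cmax,ss·f ≈ 14.857 × 0.125 ≈ 1.857 mg/L.
Trough 1.9 mg/L vs MEC 1 mg/L: adequate.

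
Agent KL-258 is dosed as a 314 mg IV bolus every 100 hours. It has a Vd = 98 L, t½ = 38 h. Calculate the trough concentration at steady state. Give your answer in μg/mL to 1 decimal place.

0.6 μg/mL

k = ln2/t½ = ln2/38 ≈ 0.018241 h⁻¹; fraction remaining f = e^(−kτ) = e^(−0.018241×100) ≈ 0.1614.
Each bolus raises the concentration by D/Vd = 314/98 ≈ 3.204 μg/mL.
Steady-state trough Cmin,ss = C₀·f/(1−f) ≈ 3.204 × 0.1614/0.8386 ≈ 0.617 μg/mL.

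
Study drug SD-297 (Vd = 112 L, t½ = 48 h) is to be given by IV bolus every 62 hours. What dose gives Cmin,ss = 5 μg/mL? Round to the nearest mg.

τ/t½ = 62/48 ≈ 1.2917, so f = (1/2)^(62/48) ≈ 0.408479.
Cmin,ss = (D/Vd)·f/(1−f), so D = Cmin,ss·Vd·(1−f)/f.
D = 5 × 112 × (1−f)/f ≈ 5 × 112 × 1.44811 ≈ 810.94 mg.

811 mg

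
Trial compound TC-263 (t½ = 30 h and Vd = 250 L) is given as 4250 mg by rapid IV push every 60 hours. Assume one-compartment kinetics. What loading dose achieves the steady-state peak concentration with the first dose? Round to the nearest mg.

f = (1/2)^(60/30) ≈ 0.250000; accumulation ratio R = 1/(1−f) ≈ 1.33333.
Loading dose to hit Cmax,ss on first dose: D_load = D_maint·R ≈ 4250 × 1.33333 ≈ 5666.65 mg.

5667 mg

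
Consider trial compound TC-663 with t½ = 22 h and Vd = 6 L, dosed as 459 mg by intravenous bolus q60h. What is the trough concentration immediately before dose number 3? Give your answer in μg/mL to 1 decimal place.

f = (1/2)^(τ/t½) = (1/2)^(60/22) ≈ 0.1510.
C₀ = D/Vd = 459/6 ≈ 76.500 μg/mL.
Before the 3rd dose, 2 doses have been given. Superposition: Cmin = C₀·(f + f²).
≈ 76.500 × (0.1510 + 0.0228) ≈ 76.500 × 0.1738 ≈ 13.296 μg/mL.

13.3 μg/mL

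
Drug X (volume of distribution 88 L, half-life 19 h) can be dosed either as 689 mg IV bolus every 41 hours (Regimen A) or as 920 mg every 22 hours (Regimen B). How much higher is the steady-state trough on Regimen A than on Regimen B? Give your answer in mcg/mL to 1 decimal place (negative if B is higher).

-6.2 mcg/mL

Regimen A: f = (1/2)^(41/19) ≈ 0.2241; Cmin,ss = (689/88)·f/(1−f) ≈ 2.261 mcg/mL.
Regimen B: f = (1/2)^(22/19) ≈ 0.4482; Cmin,ss = (920/88)·f/(1−f) ≈ 8.492 mcg/mL.
Difference ≈ 2.261 − 8.492 ≈ -6.231 mcg/mL.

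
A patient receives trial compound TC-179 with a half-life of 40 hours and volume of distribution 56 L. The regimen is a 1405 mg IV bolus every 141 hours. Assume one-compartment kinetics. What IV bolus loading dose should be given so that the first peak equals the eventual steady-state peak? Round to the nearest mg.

1539 mg

f = (1/2)^(141/40) ≈ 0.086870; accumulation ratio R = 1/(1−f) ≈ 1.09513.
Loading dose to hit Cmax,ss on first dose: D_load = D_maint·R ≈ 1405 × 1.09513 ≈ 1538.66 mg.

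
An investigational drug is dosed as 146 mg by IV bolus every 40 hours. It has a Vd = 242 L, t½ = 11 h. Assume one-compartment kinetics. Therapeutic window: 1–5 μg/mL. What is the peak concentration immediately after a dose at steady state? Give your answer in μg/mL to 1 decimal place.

0.7 μg/mL

Over one 40-h interval, 40/11 ≈ 3.6364 half-lives elapse, leaving f ≈ 0.0804 of each dose.
At steady state, accumulation factor R = 1/(1 − e^(−kτ)) ≈ 1.0874.
Each bolus raises the concentration by D/Vd = 146/242 ≈ 0.603 μg/mL.
Cmax,ss = C₀/(1 − f) ≈ 0.603/0.9196 ≈ 0.656 μg/mL.
Peak 0.7 μg/mL vs MTC 5 μg/mL: below toxic threshold.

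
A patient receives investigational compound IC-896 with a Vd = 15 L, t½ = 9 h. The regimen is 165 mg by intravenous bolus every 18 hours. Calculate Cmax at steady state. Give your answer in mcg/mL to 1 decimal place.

14.7 mcg/mL

The dosing interval is 2 half-lives, so f = 2^(−2) = 0.25.
Accumulation ratio R = 1/(1 − f) = 1/0.75 = 4/3.
Single-dose peak C₀ = D/Vd = 165/15 = 11 mcg/mL.
Steady-state peak Cmax,ss = C₀·R = 11 × 4/3 ≈ 14.667 mcg/mL.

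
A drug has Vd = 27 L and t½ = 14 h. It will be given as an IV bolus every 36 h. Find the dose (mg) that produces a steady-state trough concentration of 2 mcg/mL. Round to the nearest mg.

τ/t½ = 36/14 ≈ 2.5714, so f = (1/2)^(36/14) ≈ 0.168238.
Cmin,ss = (D/Vd)·f/(1−f), so D = Cmin,ss·Vd·(1−f)/f.
D = 2 × 27 × (1−f)/f ≈ 2 × 27 × 4.94396 ≈ 266.97 mg.

267 mg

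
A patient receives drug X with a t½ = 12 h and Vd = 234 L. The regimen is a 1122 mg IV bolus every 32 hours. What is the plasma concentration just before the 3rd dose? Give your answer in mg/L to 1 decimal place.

f = (1/2)^(τ/t½) = (1/2)^(32/12) ≈ 0.1575.
C₀ = D/Vd = 1122/234 ≈ 4.795 mg/L.
Before the 3rd dose, 2 doses have been given. Superposition: Cmin = C₀·(f + f²).
≈ 4.795 × (0.1575 + 0.0248) ≈ 4.795 × 0.1823 ≈ 0.874 mg/L.

0.9 mg/L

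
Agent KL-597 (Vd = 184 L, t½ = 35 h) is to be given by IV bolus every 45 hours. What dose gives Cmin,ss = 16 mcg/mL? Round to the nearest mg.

4234 mg

τ/t½ = 45/35 ≈ 1.2857, so f = (1/2)^(45/35) ≈ 0.410168.
Cmin,ss = (D/Vd)·f/(1−f), so D = Cmin,ss·Vd·(1−f)/f.
D = 16 × 184 × (1−f)/f ≈ 16 × 184 × 1.43803 ≈ 4233.56 mg.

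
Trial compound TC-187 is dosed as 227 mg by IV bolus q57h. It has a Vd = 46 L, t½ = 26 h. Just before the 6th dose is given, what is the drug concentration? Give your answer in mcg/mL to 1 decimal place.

f = (1/2)^(τ/t½) = (1/2)^(57/26) ≈ 0.2188.
C₀ = D/Vd = 227/46 ≈ 4.935 mcg/mL.
Before the 6th dose, 5 doses have been given. Superposition: Cmin = C₀·(f + f² + … + f^5).
≈ 4.935 × (0.2188 + 0.0479 + 0.0105 + 0.0023 + 0.0005) ≈ 4.935 × 0.2800 ≈ 1.382 mcg/mL.

1.4 mcg/mL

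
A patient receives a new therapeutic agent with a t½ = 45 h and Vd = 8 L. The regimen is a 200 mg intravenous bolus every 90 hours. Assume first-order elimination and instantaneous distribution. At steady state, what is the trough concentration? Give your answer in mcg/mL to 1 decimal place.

The dosing interval is 2 half-lives, so f = 2^(−2) = 0.25.
Accumulation ratio R = 1/(1 − f) = 1/0.75 = 4/3.
Single-dose peak C₀ = D/Vd = 200/8 = 25 mcg/mL.
Steady-state peak Cmax,ss = C₀·R = 25 × 4/3 ≈ 33.333 mcg/mL.
Steady-state trough Cmin,ss = Cmax,ss·f ≈ 33.333 × 0.25 ≈ 8.333 mcg/mL.

8.3 mcg/mL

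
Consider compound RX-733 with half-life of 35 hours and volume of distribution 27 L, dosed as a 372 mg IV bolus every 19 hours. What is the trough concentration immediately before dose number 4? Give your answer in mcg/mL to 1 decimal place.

f = (1/2)^(τ/t½) = (1/2)^(19/35) ≈ 0.6864.
C₀ = D/Vd = 372/27 ≈ 13.778 mcg/mL.
Before the 4th dose, 3 doses have been given. Superposition: Cmin = C₀·(f + f² + … + f^3).
≈ 13.778 × (0.6864 + 0.4711 + 0.3234) ≈ 13.778 × 1.4809 ≈ 20.404 mcg/mL.

20.4 mcg/mL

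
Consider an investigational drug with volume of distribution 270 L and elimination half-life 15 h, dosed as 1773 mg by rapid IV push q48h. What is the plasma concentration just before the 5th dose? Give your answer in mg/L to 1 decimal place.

f = (1/2)^(τ/t½) = (1/2)^(48/15) ≈ 0.1088.
C₀ = D/Vd = 1773/270 ≈ 6.567 mg/L.
Before the 5th dose, 4 doses have been given. Superposition: Cmin = C₀·(f + f² + … + f^4).
≈ 6.567 × (0.1088 + 0.0118 + 0.0013 + 0.0001) ≈ 6.567 × 0.1220 ≈ 0.801 mg/L.

0.8 mg/L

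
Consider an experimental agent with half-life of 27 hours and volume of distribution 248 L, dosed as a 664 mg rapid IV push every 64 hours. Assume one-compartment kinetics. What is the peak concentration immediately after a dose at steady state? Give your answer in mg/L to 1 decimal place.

τ/t½ = 64/27 ≈ 2.3704, so fraction remaining f = (1/2)^(64/27) ≈ 0.1934.
At steady state, accumulation factor R = 1/(1 − e^(−kτ)) ≈ 1.2398.
Each bolus raises the concentration by D/Vd = 664/248 ≈ 2.677 mg/L.
Steady-state peak Cmax,ss = C₀·R ≈ 2.677 × 1.2398 ≈ 3.319 mg/L.

3.3 mg/L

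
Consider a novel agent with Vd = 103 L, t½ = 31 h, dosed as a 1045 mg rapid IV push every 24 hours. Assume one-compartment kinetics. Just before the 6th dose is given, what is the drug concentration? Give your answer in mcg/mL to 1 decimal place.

13.3 mcg/mL

f = (1/2)^(τ/t½) = (1/2)^(24/31) ≈ 0.5847.
C₀ = D/Vd = 1045/103 ≈ 10.146 mcg/mL.
Before the 6th dose, 5 doses have been given. Superposition: Cmin = C₀·(f + f² + … + f^5).
≈ 10.146 × (0.5847 + 0.3419 + 0.1999 + 0.1169 + 0.0683) ≈ 10.146 × 1.3117 ≈ 13.309 mcg/mL.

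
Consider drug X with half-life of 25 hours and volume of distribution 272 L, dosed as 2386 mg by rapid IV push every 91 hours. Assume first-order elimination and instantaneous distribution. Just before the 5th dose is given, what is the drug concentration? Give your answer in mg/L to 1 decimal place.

0.8 mg/L

f = (1/2)^(τ/t½) = (1/2)^(91/25) ≈ 0.0802.
C₀ = D/Vd = 2386/272 ≈ 8.772 mg/L.
Before the 5th dose, 4 doses have been given. Superposition: Cmin = C₀·(f + f² + … + f^4).
≈ 8.772 × (0.0802 + 0.0064 + 0.0005 + 0.0000) ≈ 8.772 × 0.0871 ≈ 0.764 mg/L.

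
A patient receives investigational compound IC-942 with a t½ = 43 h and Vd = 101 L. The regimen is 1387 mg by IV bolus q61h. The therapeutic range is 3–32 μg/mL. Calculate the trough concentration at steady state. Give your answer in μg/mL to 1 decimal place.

k = ln2/t½ = ln2/43 ≈ 0.016120 h⁻¹; fraction remaining f = e^(−kτ) = e^(−0.016120×61) ≈ 0.3741.
Single-dose peak C₀ = D/Vd = 1387/101 ≈ 13.733 μg/mL.
Steady-state trough Cmin,ss = C₀·f/(1−f) ≈ 13.733 × 0.3741/0.6259 ≈ 8.208 μg/mL.
Trough 8.2 μg/mL vs MEC 3 μg/mL: adequate.

8.2 μg/mL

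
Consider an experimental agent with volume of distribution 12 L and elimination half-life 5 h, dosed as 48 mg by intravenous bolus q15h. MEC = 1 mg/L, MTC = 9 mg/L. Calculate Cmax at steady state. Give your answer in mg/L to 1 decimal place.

The dosing interval is 3 half-lives, so f = 2^(−3) = 0.125.
Accumulation ratio R = 1/(1 − f) = 1/0.875 = 8/7.
Single-dose peak C₀ = D/Vd = 48/12 = 4 mg/L.
Steady-state peak Cmax,ss = C₀·R = 4 × 8/7 ≈ 4.571 mg/L.
Peak 4.6 mg/L vs MTC 9 mg/L: below toxic threshold.

4.6 mg/L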